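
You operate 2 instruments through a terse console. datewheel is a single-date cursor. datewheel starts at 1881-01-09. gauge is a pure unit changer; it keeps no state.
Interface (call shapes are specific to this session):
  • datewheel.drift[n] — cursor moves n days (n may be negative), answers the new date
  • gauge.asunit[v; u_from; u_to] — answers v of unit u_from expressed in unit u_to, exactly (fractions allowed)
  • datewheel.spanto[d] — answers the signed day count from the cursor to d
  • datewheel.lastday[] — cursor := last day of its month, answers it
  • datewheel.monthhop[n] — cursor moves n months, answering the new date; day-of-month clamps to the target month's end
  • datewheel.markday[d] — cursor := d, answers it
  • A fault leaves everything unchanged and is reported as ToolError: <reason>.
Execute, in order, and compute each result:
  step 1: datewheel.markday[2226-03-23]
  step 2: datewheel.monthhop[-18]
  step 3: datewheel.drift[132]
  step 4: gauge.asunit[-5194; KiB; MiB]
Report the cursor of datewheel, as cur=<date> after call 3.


Answer: cur=2225-02-02

Derivation:
Invoking markday with d→2226-03-23, — result: 2226-03-23.
I call monthhop with n→-18, giving 2224-09-23.
I invoke drift with n→132, and see 2225-02-02.
Then asunit with v→-5194, u_from→KiB, u_to→MiB, and observe -2597/512.


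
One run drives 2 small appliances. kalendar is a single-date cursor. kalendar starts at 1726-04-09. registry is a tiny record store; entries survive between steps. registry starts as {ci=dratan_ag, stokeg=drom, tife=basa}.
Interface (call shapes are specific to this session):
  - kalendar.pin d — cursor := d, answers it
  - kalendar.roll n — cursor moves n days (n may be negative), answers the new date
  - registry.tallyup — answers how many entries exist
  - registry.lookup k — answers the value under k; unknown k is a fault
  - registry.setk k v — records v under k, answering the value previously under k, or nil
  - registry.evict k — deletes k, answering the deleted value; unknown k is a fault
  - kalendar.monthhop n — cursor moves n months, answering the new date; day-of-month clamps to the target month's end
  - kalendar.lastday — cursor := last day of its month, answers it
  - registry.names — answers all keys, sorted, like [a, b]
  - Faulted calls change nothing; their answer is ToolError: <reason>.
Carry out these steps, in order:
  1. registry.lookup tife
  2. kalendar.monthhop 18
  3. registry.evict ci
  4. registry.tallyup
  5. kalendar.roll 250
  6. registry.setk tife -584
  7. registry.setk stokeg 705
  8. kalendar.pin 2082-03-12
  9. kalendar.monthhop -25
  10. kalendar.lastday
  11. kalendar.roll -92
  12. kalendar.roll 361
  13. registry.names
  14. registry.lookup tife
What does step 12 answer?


→ registry.lookup(tife)
← basa
→ kalendar.monthhop(18)
← 1727-10-09
→ registry.evict(ci)
← dratan_ag
→ registry.tallyup()
← 2
→ kalendar.roll(250)
← 1728-06-15
→ registry.setk(tife, -584)
← basa
→ registry.setk(stokeg, 705)
← drom
→ kalendar.pin(2082-03-12)
← 2082-03-12
→ kalendar.monthhop(-25)
← 2080-02-12
→ kalendar.lastday()
← 2080-02-29
→ kalendar.roll(-92)
← 2079-11-29
→ kalendar.roll(361)
← 2080-11-24
→ registry.names()
← [stokeg, tife]
→ registry.lookup(tife)
← -584

Answer: 2080-11-24


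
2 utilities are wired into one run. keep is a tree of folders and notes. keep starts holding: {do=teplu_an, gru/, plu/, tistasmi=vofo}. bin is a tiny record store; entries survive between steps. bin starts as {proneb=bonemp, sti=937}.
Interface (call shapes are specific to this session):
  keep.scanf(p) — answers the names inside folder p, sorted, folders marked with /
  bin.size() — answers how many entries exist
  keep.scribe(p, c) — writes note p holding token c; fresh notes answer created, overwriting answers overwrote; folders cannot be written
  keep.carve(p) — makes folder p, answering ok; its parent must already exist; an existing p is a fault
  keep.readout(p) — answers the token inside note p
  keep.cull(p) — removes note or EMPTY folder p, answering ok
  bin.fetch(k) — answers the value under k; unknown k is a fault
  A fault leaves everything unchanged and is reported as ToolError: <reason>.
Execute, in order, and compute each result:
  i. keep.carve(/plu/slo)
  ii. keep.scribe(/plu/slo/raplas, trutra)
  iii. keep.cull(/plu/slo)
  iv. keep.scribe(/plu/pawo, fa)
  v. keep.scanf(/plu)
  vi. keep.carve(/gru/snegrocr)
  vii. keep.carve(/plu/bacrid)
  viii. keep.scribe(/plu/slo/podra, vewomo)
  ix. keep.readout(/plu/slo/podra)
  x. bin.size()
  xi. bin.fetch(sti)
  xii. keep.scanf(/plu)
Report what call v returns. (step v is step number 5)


Answer: [pawo, slo/]

Derivation:
·→ keep.carve(p: /plu/slo)
·← ok
·→ keep.scribe(p: /plu/slo/raplas, c: trutra)
·← created
·→ keep.cull(p: /plu/slo)
·← ToolError: not empty
·→ keep.scribe(p: /plu/pawo, c: fa)
·← created
·→ keep.scanf(p: /plu)
·← [pawo, slo/]
·→ keep.carve(p: /gru/snegrocr)
·← ok
·→ keep.carve(p: /plu/bacrid)
·← ok
·→ keep.scribe(p: /plu/slo/podra, c: vewomo)
·← created
·→ keep.readout(p: /plu/slo/podra)
·← vewomo
·→ bin.size()
·← 2
·→ bin.fetch(k: sti)
·← 937
·→ keep.scanf(p: /plu)
·← [bacrid/, pawo, slo/]


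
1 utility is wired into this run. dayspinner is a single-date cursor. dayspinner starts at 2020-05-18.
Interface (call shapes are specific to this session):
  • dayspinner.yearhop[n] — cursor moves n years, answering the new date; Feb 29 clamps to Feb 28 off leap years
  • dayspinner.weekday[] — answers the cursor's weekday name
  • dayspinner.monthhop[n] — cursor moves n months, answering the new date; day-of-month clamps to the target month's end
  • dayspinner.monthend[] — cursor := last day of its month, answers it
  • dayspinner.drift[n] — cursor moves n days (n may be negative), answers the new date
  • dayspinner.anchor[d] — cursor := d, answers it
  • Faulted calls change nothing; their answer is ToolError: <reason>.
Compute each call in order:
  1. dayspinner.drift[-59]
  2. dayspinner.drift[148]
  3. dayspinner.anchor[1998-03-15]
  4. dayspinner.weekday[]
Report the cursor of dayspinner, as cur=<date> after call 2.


Answer: cur=2020-08-15

Derivation:
[in] dayspinner.drift n: -59
[out] 2020-03-20
[in] dayspinner.drift n: 148
[out] 2020-08-15
[in] dayspinner.anchor d: 1998-03-15
[out] 1998-03-15
[in] dayspinner.weekday
[out] Sunday


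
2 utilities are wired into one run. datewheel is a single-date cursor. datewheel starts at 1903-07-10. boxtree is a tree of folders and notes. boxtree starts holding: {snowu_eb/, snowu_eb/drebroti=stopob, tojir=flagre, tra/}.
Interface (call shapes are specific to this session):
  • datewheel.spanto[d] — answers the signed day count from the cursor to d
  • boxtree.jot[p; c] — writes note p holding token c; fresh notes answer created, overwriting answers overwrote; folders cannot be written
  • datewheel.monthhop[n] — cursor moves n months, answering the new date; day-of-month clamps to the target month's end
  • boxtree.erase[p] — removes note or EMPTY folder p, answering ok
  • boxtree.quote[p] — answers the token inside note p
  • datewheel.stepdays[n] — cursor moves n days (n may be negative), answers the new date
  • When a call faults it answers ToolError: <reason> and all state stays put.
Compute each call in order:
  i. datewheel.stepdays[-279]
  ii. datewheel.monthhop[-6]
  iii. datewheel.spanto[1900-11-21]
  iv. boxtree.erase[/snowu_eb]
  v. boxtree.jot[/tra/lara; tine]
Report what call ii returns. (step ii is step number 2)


Answer: 1902-04-04

Derivation:
Using stepdays on -279, → 1902-10-04.
Next I call monthhop on -6, which returns 1902-04-04.
I try spanto on 1900-11-21, and observe -499.
Using erase on /snowu_eb, yielding ToolError: not empty.
I run jot on /tra/lara, tine, and see created.


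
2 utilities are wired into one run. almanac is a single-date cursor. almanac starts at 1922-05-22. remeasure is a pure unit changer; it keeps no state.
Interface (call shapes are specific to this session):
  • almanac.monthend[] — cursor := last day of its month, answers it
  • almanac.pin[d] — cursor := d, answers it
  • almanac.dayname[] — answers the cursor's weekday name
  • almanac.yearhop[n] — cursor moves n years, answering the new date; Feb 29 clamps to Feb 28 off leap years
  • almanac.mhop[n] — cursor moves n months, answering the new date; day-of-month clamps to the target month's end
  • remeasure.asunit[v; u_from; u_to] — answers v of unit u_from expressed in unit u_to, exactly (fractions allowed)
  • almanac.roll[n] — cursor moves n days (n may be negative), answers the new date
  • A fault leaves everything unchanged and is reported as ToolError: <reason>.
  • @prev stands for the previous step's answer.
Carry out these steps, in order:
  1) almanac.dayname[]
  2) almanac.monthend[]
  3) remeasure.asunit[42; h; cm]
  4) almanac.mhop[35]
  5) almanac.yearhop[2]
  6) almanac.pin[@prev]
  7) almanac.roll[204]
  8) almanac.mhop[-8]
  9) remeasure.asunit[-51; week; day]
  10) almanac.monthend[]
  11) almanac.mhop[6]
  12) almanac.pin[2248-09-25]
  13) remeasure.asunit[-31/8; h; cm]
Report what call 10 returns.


Answer: 1927-03-31

Derivation:
% almanac.dayname
  Monday
% almanac.monthend
  1922-05-31
% remeasure.asunit v: 42 u_from: h u_to: cm
  ToolError: incompatible units
% almanac.mhop n: 35
  1925-04-30
% almanac.yearhop n: 2
  1927-04-30
% almanac.pin d: @prev
  1927-04-30
% almanac.roll n: 204
  1927-11-20
% almanac.mhop n: -8
  1927-03-20
% remeasure.asunit v: -51 u_from: week u_to: day
  -357
% almanac.monthend
  1927-03-31
% almanac.mhop n: 6
  1927-09-30
% almanac.pin d: 2248-09-25
  2248-09-25
% remeasure.asunit v: -31/8 u_from: h u_to: cm
  ToolError: incompatible units


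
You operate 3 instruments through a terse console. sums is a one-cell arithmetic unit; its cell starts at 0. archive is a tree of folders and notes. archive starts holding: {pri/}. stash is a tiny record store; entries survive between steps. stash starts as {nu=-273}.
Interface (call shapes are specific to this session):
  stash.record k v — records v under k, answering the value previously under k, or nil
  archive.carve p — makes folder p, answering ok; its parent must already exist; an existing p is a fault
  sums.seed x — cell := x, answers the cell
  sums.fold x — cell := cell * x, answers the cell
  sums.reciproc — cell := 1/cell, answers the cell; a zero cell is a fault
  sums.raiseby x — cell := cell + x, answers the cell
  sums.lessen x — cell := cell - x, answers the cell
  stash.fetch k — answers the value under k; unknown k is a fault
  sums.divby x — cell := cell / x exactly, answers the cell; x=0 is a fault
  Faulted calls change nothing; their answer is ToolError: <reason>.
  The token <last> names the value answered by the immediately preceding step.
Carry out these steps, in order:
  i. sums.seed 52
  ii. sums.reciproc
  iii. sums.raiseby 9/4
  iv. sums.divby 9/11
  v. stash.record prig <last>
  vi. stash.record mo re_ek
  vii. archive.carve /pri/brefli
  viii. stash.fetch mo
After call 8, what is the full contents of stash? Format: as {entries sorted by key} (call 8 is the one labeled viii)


~$ sums.seed x: 52
:: 52
~$ sums.reciproc
:: 1/52
~$ sums.raiseby x: 9/4
:: 59/26
~$ sums.divby x: 9/11
:: 649/234
~$ stash.record k: prig v: <last>
:: nil
~$ stash.record k: mo v: re_ek
:: nil
~$ archive.carve p: /pri/brefli
:: ok
~$ stash.fetch k: mo
:: re_ek

Answer: {mo=re_ek, nu=-273, prig=649/234}


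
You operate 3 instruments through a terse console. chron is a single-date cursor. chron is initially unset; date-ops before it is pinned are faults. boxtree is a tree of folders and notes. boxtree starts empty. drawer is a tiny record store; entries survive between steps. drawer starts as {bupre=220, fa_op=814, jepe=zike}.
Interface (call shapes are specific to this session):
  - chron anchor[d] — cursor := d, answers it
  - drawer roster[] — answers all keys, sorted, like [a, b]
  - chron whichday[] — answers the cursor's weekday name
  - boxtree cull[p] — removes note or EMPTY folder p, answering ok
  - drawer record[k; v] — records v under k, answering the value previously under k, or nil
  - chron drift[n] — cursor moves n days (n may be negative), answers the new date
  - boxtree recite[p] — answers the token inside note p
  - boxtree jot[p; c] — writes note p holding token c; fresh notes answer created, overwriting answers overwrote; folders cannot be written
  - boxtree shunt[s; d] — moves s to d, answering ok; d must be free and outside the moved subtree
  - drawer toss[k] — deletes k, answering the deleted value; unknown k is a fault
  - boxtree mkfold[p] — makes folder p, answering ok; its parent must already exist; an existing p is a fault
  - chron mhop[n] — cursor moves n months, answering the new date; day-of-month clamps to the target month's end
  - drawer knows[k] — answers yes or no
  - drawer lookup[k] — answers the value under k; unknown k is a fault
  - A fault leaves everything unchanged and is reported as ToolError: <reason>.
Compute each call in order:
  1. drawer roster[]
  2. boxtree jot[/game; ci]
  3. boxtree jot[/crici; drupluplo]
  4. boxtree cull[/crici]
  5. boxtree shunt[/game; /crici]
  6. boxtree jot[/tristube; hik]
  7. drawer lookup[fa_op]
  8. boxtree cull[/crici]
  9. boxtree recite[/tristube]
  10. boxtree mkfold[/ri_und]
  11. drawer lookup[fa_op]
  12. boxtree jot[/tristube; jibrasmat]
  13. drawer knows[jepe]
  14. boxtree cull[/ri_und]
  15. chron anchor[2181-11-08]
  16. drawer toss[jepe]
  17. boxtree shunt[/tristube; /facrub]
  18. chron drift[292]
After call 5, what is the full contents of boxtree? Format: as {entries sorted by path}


Answer: {crici=ci}

Derivation:
Do: drawer roster[]
See: [bupre, fa_op, jepe]
Do: boxtree jot[p→/game; c→ci]
See: created
Do: boxtree jot[p→/crici; c→drupluplo]
See: created
Do: boxtree cull[p→/crici]
See: ok
Do: boxtree shunt[s→/game; d→/crici]
See: ok
Do: boxtree jot[p→/tristube; c→hik]
See: created
Do: drawer lookup[k→fa_op]
See: 814
Do: boxtree cull[p→/crici]
See: ok
Do: boxtree recite[p→/tristube]
See: hik
Do: boxtree mkfold[p→/ri_und]
See: ok
Do: drawer lookup[k→fa_op]
See: 814
Do: boxtree jot[p→/tristube; c→jibrasmat]
See: overwrote
Do: drawer knows[k→jepe]
See: yes
Do: boxtree cull[p→/ri_und]
See: ok
Do: chron anchor[d→2181-11-08]
See: 2181-11-08
Do: drawer toss[k→jepe]
See: zike
Do: boxtree shunt[s→/tristube; d→/facrub]
See: ok
Do: chron drift[n→292]
See: 2182-08-27


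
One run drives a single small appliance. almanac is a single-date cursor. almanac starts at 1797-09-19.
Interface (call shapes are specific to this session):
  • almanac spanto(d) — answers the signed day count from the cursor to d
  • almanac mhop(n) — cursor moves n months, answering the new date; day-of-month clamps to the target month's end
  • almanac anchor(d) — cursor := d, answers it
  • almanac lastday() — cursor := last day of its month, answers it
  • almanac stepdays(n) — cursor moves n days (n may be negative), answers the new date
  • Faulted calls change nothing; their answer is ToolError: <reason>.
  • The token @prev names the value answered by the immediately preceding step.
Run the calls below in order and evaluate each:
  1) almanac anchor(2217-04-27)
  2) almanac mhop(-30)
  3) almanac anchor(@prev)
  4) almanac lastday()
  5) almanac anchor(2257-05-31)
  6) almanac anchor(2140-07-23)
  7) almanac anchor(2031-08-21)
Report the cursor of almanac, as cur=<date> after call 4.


Answer: cur=2214-10-31

Derivation:
·→ almanac anchor(d: 2217-04-27)
·← 2217-04-27
·→ almanac mhop(n: -30)
·← 2214-10-27
·→ almanac anchor(d: @prev)
·← 2214-10-27
·→ almanac lastday()
·← 2214-10-31
·→ almanac anchor(d: 2257-05-31)
·← 2257-05-31
·→ almanac anchor(d: 2140-07-23)
·← 2140-07-23
·→ almanac anchor(d: 2031-08-21)
·← 2031-08-21


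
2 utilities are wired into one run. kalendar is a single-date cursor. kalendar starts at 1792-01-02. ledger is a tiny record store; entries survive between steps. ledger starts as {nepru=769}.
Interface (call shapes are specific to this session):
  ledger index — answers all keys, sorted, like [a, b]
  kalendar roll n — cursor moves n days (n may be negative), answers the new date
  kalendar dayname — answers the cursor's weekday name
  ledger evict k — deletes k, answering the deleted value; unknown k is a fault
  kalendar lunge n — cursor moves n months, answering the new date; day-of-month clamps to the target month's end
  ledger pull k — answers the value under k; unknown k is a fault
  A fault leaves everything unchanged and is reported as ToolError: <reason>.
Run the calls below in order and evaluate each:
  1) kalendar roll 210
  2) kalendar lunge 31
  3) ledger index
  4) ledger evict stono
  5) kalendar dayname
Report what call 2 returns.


Answer: 1795-02-28

Derivation:
! 1. kalendar roll(n=210) -> 1792-07-30
! 2. kalendar lunge(n=31) -> 1795-02-28
! 3. ledger index() -> [nepru]
! 4. ledger evict(k=stono) -> ToolError: no such key stono
! 5. kalendar dayname() -> Saturday


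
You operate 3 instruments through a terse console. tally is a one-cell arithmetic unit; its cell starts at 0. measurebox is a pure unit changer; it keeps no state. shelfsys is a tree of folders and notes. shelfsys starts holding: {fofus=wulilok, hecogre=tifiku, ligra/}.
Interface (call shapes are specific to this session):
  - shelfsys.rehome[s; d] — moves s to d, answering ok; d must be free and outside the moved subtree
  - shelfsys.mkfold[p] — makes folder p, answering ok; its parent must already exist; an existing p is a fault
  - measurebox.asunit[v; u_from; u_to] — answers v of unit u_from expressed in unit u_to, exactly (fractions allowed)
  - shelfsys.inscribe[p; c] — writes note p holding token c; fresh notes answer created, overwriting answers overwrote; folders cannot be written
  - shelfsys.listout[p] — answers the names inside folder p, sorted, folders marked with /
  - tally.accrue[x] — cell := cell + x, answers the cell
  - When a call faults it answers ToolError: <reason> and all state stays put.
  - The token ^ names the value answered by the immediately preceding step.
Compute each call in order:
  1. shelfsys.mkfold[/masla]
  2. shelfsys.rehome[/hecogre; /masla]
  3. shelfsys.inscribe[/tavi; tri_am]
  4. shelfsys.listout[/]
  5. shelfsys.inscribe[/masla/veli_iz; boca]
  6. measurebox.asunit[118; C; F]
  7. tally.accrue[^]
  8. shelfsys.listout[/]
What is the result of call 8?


Answer: [fofus, hecogre, ligra/, masla/, tavi]

Derivation:
Do: shelfsys.mkfold[p: /masla]
See: ok
Do: shelfsys.rehome[s: /hecogre; d: /masla]
See: ToolError: exists
Do: shelfsys.inscribe[p: /tavi; c: tri_am]
See: created
Do: shelfsys.listout[p: /]
See: [fofus, hecogre, ligra/, masla/, tavi]
Do: shelfsys.inscribe[p: /masla/veli_iz; c: boca]
See: created
Do: measurebox.asunit[v: 118; u_from: C; u_to: F]
See: 1222/5
Do: tally.accrue[x: ^]
See: 1222/5
Do: shelfsys.listout[p: /]
See: [fofus, hecogre, ligra/, masla/, tavi]


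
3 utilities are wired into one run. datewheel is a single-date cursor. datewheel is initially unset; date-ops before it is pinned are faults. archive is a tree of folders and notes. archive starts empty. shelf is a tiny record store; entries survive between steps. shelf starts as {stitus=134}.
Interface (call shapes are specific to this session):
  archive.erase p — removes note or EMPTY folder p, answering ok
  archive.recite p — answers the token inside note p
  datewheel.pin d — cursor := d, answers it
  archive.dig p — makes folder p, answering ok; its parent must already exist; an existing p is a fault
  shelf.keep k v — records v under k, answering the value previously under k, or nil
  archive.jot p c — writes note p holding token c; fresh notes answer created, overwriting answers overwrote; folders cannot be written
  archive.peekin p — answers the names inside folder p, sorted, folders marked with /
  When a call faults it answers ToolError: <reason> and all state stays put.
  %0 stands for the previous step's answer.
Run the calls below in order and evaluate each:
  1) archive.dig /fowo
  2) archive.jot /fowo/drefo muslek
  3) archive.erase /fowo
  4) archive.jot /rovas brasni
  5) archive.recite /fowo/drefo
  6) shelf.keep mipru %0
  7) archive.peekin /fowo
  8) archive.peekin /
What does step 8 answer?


# 1. archive.dig(p→/fowo) => ok
# 2. archive.jot(p→/fowo/drefo, c→muslek) => created
# 3. archive.erase(p→/fowo) => ToolError: not empty
# 4. archive.jot(p→/rovas, c→brasni) => created
# 5. archive.recite(p→/fowo/drefo) => muslek
# 6. shelf.keep(k→mipru, v→%0) => nil
# 7. archive.peekin(p→/fowo) => [drefo]
# 8. archive.peekin(p→/) => [fowo/, rovas]

Answer: [fowo/, rovas]


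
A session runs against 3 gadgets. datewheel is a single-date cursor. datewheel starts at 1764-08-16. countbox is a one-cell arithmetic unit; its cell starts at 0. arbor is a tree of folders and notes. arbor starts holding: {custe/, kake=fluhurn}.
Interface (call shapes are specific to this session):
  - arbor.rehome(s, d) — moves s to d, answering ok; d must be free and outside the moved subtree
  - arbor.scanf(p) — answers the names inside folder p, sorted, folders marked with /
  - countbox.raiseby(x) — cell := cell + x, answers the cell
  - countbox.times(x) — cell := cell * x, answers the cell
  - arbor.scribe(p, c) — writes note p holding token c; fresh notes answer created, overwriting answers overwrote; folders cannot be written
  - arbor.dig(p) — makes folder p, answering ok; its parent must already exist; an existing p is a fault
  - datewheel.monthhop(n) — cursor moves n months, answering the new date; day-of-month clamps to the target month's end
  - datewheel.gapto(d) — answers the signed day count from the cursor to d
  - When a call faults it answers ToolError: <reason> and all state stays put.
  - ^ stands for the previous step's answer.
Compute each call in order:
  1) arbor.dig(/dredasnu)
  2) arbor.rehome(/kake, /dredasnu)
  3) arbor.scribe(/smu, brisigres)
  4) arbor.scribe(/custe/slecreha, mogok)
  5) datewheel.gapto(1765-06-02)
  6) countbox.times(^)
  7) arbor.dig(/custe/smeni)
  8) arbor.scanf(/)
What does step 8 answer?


Do: dig[p→/dredasnu]
See: ok
Do: rehome[s→/kake; d→/dredasnu]
See: ToolError: exists
Do: scribe[p→/smu; c→brisigres]
See: created
Do: scribe[p→/custe/slecreha; c→mogok]
See: created
Do: gapto[d→1765-06-02]
See: 290
Do: times[x→^]
See: 0
Do: dig[p→/custe/smeni]
See: ok
Do: scanf[p→/]
See: [custe/, dredasnu/, kake, smu]

Answer: [custe/, dredasnu/, kake, smu]


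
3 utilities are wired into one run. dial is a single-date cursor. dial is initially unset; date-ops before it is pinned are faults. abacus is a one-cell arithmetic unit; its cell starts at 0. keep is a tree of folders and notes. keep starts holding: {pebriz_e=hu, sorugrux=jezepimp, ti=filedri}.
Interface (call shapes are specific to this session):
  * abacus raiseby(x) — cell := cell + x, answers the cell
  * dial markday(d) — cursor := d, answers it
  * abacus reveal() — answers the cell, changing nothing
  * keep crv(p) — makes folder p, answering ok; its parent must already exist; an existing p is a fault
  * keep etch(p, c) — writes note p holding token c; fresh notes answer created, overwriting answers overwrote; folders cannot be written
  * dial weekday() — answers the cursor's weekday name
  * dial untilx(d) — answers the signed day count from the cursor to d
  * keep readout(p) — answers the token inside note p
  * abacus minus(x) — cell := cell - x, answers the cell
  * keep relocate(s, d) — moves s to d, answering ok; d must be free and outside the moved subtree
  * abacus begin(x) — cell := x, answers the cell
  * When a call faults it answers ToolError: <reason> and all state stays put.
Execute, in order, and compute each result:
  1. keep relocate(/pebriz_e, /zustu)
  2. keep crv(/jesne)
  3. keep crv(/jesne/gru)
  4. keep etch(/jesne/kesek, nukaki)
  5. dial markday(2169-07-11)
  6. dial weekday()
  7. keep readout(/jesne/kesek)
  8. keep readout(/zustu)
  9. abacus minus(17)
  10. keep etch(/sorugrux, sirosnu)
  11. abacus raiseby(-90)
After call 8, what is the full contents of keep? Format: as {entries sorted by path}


Answer: {jesne/, jesne/gru/, jesne/kesek=nukaki, sorugrux=jezepimp, ti=filedri, zustu=hu}

Derivation:
% keep relocate s='/pebriz_e' d='/zustu'
  ok
% keep crv p='/jesne'
  ok
% keep crv p='/jesne/gru'
  ok
% keep etch p='/jesne/kesek' c='nukaki'
  created
% dial markday d='2169-07-11'
  2169-07-11
% dial weekday
  Tuesday
% keep readout p='/jesne/kesek'
  nukaki
% keep readout p='/zustu'
  hu
% abacus minus x='17'
  -17
% keep etch p='/sorugrux' c='sirosnu'
  overwrote
% abacus raiseby x='-90'
  -107


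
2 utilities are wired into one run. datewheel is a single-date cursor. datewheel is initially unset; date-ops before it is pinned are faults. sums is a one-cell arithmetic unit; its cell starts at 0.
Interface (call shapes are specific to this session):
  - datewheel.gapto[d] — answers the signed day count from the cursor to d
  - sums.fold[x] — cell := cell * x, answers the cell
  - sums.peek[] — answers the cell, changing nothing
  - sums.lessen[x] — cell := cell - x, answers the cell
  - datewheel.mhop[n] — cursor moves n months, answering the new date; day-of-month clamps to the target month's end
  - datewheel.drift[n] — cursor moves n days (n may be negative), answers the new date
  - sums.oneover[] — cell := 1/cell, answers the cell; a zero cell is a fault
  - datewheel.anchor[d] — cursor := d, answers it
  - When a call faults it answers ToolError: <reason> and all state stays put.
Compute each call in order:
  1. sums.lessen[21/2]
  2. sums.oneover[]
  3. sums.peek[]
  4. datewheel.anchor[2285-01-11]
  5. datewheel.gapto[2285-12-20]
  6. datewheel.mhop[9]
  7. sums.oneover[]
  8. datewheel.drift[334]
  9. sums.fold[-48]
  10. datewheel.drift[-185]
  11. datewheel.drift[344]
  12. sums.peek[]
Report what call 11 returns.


Now I run lessen(x=21/2), which returns -21/2.
Next I call oneover(), which returns -2/21.
I try peek, — result: -2/21.
I try anchor(d=2285-01-11), and see 2285-01-11.
I invoke gapto(d=2285-12-20), giving 343.
I invoke mhop(n=9), and get 2285-10-11.
Now I run oneover, and observe -21/2.
Invoking drift(n=334), → 2286-09-10.
I try fold(x=-48), — result: 504.
I use drift(n=-185), and see 2286-03-09.
Then drift(n=344), giving 2287-02-16.
Now I run peek, giving 504.

Answer: 2287-02-16


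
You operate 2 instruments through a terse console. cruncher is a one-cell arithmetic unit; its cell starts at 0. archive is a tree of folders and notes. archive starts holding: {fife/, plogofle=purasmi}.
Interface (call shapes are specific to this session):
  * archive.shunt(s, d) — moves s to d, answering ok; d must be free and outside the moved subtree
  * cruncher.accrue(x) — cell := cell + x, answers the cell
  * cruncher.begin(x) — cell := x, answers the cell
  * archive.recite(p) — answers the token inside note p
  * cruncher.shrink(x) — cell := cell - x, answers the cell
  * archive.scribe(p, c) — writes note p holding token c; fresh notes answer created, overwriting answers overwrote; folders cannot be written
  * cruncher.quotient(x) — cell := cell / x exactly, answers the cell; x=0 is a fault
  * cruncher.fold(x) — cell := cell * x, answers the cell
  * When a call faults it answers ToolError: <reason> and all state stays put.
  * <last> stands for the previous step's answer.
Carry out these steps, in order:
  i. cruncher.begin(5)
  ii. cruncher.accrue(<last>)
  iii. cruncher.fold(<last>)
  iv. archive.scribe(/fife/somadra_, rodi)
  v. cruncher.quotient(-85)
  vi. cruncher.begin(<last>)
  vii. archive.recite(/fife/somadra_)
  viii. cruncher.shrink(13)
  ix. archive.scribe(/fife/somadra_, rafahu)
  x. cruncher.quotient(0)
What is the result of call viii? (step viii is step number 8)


[in] cruncher.begin x=5
[out] 5
[in] cruncher.accrue x=<last>
[out] 10
[in] cruncher.fold x=<last>
[out] 100
[in] archive.scribe p=/fife/somadra_ c=rodi
[out] created
[in] cruncher.quotient x=-85
[out] -20/17
[in] cruncher.begin x=<last>
[out] -20/17
[in] archive.recite p=/fife/somadra_
[out] rodi
[in] cruncher.shrink x=13
[out] -241/17
[in] archive.scribe p=/fife/somadra_ c=rafahu
[out] overwrote
[in] cruncher.quotient x=0
[out] ToolError: division by zero

Answer: -241/17


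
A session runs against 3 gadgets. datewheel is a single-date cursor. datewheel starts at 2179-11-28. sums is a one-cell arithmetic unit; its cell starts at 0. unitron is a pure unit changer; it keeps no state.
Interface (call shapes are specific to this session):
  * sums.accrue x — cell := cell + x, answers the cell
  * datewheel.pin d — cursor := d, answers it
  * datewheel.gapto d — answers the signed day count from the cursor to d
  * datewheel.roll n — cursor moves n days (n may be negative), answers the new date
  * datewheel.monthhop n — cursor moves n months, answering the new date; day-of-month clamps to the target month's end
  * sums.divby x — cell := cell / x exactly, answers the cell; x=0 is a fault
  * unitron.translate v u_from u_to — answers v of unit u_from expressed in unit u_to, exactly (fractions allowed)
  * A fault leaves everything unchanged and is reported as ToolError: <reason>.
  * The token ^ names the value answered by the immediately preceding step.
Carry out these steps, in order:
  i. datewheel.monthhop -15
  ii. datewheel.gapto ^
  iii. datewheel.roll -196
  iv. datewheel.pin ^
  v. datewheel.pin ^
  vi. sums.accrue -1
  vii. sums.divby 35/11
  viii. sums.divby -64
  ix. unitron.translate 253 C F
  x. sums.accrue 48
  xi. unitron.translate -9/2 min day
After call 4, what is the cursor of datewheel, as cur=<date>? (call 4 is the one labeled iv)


Answer: cur=2178-02-13

Derivation:
I run datewheel.monthhop using n: -15, giving 2178-08-28.
Next I call datewheel.gapto using d: ^, and get 0.
Calling datewheel.roll using n: -196, yielding 2178-02-13.
Next I call datewheel.pin using d: ^, and observe 2178-02-13.
Now I run datewheel.pin using d: ^, and see 2178-02-13.
Now I run sums.accrue using x: -1, → -1.
Next I call sums.divby using x: 35/11, and get -11/35.
Then sums.divby using x: -64, and get 11/2240.
I invoke unitron.translate using v: 253, u_from: C, u_to: F, yielding 2437/5.
Next I call sums.accrue using x: 48, — result: 107531/2240.
Invoking unitron.translate using v: -9/2, u_from: min, u_to: day, which returns -1/320.


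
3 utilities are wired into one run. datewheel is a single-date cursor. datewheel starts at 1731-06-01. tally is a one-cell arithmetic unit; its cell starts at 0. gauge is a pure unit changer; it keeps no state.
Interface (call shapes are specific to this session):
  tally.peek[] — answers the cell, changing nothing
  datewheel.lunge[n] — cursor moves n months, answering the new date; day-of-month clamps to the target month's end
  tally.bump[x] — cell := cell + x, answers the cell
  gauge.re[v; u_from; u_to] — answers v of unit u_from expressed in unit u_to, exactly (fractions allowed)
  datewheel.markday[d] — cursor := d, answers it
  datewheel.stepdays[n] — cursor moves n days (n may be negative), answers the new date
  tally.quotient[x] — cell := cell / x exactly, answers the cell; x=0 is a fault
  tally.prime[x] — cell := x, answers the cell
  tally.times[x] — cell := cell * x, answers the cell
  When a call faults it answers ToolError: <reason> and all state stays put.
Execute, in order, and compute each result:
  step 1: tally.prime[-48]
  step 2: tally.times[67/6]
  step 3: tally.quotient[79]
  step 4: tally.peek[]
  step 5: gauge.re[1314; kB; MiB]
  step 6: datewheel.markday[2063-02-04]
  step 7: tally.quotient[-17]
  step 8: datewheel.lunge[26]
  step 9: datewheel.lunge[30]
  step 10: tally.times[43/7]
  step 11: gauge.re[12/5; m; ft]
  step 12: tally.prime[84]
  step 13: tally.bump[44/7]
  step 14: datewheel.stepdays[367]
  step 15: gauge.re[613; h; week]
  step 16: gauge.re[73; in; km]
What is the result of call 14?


I call tally.prime(x=-48), giving -48.
I invoke tally.times(x=67/6), → -536.
Calling tally.quotient(x=79), yielding -536/79.
Next I call tally.peek, which returns -536/79.
I run gauge.re(v=1314, u_from=kB, u_to=MiB), → 82125/65536.
I invoke datewheel.markday(d=2063-02-04), → 2063-02-04.
Calling tally.quotient(x=-17), and see 536/1343.
I use datewheel.lunge(n=26), giving 2065-04-04.
Calling datewheel.lunge(n=30), which returns 2067-10-04.
Now I run tally.times(x=43/7), and get 23048/9401.
I call gauge.re(v=12/5, u_from=m, u_to=ft), and get 1000/127.
I call tally.prime(x=84), — result: 84.
I try tally.bump(x=44/7): 632/7.
Invoking datewheel.stepdays(n=367), which returns 2068-10-05.
Then gauge.re(v=613, u_from=h, u_to=week), giving 613/168.
Invoking gauge.re(v=73, u_from=in, u_to=km): 9271/5000000.

Answer: 2068-10-05


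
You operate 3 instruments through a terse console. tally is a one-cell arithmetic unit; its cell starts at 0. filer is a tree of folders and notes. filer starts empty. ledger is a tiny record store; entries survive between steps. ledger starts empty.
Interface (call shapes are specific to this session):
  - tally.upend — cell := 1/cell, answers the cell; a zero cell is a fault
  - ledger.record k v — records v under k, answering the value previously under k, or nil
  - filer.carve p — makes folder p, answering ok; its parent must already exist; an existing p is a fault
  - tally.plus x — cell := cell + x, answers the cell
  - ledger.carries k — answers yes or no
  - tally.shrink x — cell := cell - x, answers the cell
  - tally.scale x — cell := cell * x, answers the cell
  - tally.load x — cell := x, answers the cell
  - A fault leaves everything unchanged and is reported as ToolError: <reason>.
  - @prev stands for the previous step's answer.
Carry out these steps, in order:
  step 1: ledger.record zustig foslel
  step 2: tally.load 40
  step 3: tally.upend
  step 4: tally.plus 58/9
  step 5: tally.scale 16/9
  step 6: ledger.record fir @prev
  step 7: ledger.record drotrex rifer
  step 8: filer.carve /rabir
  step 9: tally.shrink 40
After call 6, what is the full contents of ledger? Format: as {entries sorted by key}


Answer: {fir=4658/405, zustig=foslel}

Derivation:
I try record with zustig, foslel, and observe nil.
Calling load with 40, and observe 40.
Next I call upend(): 1/40.
I run plus with 58/9: 2329/360.
Now I run scale with 16/9: 4658/405.
Now I run record with fir, @prev, → nil.
Then record with drotrex, rifer, which returns nil.
Now I run carve with /rabir: ok.
Invoking shrink with 40, and see -11542/405.


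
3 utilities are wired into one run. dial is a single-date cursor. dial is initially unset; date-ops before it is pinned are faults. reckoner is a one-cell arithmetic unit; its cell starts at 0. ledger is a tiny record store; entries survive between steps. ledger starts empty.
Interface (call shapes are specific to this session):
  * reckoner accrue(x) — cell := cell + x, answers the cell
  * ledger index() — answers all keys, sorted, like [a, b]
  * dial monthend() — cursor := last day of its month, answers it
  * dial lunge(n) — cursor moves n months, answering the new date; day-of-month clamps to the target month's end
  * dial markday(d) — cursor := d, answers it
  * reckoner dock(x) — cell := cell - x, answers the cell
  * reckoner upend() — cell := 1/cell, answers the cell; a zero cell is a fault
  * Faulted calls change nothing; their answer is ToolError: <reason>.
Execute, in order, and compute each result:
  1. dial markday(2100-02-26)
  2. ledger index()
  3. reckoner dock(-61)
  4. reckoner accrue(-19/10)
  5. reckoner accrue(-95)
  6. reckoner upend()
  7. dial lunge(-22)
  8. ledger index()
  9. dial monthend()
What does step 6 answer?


Answer: -10/359

Derivation:
·→ dial markday(d→2100-02-26)
·← 2100-02-26
·→ ledger index()
·← []
·→ reckoner dock(x→-61)
·← 61
·→ reckoner accrue(x→-19/10)
·← 591/10
·→ reckoner accrue(x→-95)
·← -359/10
·→ reckoner upend()
·← -10/359
·→ dial lunge(n→-22)
·← 2098-04-26
·→ ledger index()
·← []
·→ dial monthend()
·← 2098-04-30


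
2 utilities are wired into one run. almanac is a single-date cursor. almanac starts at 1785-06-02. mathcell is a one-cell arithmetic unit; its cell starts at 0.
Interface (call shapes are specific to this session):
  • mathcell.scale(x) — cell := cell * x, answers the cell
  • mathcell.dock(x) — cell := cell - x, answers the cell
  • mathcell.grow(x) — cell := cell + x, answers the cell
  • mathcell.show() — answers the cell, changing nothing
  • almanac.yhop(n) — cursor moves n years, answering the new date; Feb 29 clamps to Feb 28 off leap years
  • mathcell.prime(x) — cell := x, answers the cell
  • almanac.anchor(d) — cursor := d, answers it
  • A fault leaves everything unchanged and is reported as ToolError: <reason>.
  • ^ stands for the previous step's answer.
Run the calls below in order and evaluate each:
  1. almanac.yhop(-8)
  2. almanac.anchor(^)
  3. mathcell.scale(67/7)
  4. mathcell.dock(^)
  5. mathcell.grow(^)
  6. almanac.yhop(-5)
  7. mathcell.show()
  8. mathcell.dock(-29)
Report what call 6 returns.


Answer: 1772-06-02

Derivation:
>> almanac.yhop(n='-8')
<< 1777-06-02
>> almanac.anchor(d='^')
<< 1777-06-02
>> mathcell.scale(x='67/7')
<< 0
>> mathcell.dock(x='^')
<< 0
>> mathcell.grow(x='^')
<< 0
>> almanac.yhop(n='-5')
<< 1772-06-02
>> mathcell.show()
<< 0
>> mathcell.dock(x='-29')
<< 29


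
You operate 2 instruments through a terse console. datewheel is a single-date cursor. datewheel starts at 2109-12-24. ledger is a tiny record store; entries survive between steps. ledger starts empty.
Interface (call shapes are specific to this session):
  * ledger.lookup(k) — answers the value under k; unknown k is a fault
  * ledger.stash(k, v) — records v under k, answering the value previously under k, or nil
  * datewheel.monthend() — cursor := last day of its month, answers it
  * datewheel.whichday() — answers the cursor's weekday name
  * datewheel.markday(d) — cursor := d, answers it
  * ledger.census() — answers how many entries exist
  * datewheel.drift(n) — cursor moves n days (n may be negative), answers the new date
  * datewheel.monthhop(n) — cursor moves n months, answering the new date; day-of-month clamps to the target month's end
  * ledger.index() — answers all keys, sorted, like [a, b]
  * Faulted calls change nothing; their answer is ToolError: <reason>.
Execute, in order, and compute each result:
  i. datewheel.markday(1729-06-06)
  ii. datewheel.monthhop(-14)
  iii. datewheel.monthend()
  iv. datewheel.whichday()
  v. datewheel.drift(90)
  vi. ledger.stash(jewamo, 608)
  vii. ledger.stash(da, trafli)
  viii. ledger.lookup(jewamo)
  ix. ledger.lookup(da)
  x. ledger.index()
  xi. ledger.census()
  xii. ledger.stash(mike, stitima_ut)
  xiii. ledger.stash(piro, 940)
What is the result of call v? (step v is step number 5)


Answer: 1728-07-29

Derivation:
> datewheel.markday d: 1729-06-06
= 1729-06-06
> datewheel.monthhop n: -14
= 1728-04-06
> datewheel.monthend
= 1728-04-30
> datewheel.whichday
= Friday
> datewheel.drift n: 90
= 1728-07-29
> ledger.stash k: jewamo v: 608
= nil
> ledger.stash k: da v: trafli
= nil
> ledger.lookup k: jewamo
= 608
> ledger.lookup k: da
= trafli
> ledger.index
= [da, jewamo]
> ledger.census
= 2
> ledger.stash k: mike v: stitima_ut
= nil
> ledger.stash k: piro v: 940
= nil


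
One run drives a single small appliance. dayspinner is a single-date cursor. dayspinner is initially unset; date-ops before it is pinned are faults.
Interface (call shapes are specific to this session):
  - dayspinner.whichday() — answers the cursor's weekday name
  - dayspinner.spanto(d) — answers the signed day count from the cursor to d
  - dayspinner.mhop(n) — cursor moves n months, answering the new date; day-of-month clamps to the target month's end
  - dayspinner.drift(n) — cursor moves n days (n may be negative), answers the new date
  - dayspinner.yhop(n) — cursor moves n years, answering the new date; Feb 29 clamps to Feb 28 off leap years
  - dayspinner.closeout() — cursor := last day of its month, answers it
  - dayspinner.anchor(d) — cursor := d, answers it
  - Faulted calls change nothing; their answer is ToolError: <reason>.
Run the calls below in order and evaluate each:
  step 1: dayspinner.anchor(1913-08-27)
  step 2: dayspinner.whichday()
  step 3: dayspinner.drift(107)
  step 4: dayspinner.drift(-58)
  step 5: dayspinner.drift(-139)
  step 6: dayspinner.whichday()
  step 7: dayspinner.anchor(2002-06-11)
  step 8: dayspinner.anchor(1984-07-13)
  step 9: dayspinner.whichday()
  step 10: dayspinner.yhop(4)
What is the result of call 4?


·→ anchor(d: 1913-08-27)
·← 1913-08-27
·→ whichday()
·← Wednesday
·→ drift(n: 107)
·← 1913-12-12
·→ drift(n: -58)
·← 1913-10-15
·→ drift(n: -139)
·← 1913-05-29
·→ whichday()
·← Thursday
·→ anchor(d: 2002-06-11)
·← 2002-06-11
·→ anchor(d: 1984-07-13)
·← 1984-07-13
·→ whichday()
·← Friday
·→ yhop(n: 4)
·← 1988-07-13

Answer: 1913-10-15
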